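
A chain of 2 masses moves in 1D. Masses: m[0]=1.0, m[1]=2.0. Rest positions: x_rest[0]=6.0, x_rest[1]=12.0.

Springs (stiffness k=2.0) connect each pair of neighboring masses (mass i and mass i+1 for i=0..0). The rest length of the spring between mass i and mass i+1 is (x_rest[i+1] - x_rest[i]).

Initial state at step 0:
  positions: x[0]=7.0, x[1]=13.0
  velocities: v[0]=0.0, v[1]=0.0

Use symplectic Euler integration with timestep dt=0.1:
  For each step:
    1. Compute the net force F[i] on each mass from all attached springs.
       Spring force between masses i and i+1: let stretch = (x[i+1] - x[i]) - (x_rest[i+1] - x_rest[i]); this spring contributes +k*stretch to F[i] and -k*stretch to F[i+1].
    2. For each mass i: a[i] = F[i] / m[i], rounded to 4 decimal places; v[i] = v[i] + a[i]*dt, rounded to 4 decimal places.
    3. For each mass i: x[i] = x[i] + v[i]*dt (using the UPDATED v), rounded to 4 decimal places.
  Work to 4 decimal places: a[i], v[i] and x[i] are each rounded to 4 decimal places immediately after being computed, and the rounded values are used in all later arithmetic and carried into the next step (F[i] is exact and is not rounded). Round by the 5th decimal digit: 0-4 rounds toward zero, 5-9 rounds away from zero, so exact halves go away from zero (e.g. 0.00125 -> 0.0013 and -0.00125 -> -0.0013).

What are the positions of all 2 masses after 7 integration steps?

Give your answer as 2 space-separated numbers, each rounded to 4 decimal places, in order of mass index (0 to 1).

Answer: 7.0000 13.0000

Derivation:
Step 0: x=[7.0000 13.0000] v=[0.0000 0.0000]
Step 1: x=[7.0000 13.0000] v=[0.0000 0.0000]
Step 2: x=[7.0000 13.0000] v=[0.0000 0.0000]
Step 3: x=[7.0000 13.0000] v=[0.0000 0.0000]
Step 4: x=[7.0000 13.0000] v=[0.0000 0.0000]
Step 5: x=[7.0000 13.0000] v=[0.0000 0.0000]
Step 6: x=[7.0000 13.0000] v=[0.0000 0.0000]
Step 7: x=[7.0000 13.0000] v=[0.0000 0.0000]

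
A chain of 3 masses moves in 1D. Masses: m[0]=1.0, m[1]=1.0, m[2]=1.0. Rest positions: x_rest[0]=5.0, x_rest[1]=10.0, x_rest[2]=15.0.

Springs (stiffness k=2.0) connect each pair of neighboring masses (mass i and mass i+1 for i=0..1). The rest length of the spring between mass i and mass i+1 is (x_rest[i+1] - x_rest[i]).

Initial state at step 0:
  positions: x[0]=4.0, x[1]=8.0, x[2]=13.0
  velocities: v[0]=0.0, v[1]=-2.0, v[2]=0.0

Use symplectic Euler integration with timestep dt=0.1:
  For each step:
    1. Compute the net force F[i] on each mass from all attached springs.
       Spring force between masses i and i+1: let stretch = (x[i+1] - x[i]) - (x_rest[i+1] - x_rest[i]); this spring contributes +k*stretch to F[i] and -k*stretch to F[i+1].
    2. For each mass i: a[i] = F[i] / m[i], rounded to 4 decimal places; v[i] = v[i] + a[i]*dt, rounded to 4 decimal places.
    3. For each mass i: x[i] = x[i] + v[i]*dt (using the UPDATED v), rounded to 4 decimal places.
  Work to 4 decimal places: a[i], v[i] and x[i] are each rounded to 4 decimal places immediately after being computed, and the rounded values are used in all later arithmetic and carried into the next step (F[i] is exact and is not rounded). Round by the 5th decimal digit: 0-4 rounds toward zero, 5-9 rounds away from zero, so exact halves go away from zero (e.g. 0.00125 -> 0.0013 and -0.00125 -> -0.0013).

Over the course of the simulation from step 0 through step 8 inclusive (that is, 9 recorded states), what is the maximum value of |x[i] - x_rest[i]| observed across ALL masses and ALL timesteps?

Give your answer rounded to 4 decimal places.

Step 0: x=[4.0000 8.0000 13.0000] v=[0.0000 -2.0000 0.0000]
Step 1: x=[3.9800 7.8200 13.0000] v=[-0.2000 -1.8000 0.0000]
Step 2: x=[3.9368 7.6668 12.9964] v=[-0.4320 -1.5320 -0.0360]
Step 3: x=[3.8682 7.5456 12.9862] v=[-0.6860 -1.2121 -0.1019]
Step 4: x=[3.7732 7.4597 12.9672] v=[-0.9505 -0.8595 -0.1900]
Step 5: x=[3.6519 7.4102 12.9381] v=[-1.2132 -0.4953 -0.2915]
Step 6: x=[3.5058 7.3961 12.8984] v=[-1.4615 -0.1414 -0.3971]
Step 7: x=[3.3375 7.4142 12.8486] v=[-1.6834 0.1810 -0.4976]
Step 8: x=[3.1507 7.4595 12.7902] v=[-1.8681 0.4525 -0.5845]
Max displacement = 2.6039

Answer: 2.6039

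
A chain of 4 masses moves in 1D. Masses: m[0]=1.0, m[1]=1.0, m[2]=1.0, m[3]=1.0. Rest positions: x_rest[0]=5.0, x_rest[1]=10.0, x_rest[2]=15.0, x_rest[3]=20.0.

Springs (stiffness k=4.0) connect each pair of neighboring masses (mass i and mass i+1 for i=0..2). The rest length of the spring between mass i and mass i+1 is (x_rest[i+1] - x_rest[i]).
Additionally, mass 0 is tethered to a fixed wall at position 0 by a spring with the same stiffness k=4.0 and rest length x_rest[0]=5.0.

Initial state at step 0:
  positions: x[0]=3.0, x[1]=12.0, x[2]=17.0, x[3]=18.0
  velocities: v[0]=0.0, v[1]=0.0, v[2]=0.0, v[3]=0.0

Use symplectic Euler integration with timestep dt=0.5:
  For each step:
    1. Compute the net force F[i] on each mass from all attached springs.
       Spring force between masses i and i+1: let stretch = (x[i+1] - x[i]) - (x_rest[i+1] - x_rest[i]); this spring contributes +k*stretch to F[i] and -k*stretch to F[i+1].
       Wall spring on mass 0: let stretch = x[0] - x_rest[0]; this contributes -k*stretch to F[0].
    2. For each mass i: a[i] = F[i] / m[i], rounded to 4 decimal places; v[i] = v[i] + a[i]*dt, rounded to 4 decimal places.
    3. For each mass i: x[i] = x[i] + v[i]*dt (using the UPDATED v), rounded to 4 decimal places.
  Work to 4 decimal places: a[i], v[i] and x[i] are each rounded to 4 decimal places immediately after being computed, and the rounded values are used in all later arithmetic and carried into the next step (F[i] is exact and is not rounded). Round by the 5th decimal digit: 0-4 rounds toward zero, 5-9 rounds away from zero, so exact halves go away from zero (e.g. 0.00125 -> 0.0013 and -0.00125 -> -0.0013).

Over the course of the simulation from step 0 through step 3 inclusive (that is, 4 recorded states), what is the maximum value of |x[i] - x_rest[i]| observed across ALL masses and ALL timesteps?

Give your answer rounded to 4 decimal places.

Answer: 4.0000

Derivation:
Step 0: x=[3.0000 12.0000 17.0000 18.0000] v=[0.0000 0.0000 0.0000 0.0000]
Step 1: x=[9.0000 8.0000 13.0000 22.0000] v=[12.0000 -8.0000 -8.0000 8.0000]
Step 2: x=[5.0000 10.0000 13.0000 22.0000] v=[-8.0000 4.0000 0.0000 0.0000]
Step 3: x=[1.0000 10.0000 19.0000 18.0000] v=[-8.0000 0.0000 12.0000 -8.0000]
Max displacement = 4.0000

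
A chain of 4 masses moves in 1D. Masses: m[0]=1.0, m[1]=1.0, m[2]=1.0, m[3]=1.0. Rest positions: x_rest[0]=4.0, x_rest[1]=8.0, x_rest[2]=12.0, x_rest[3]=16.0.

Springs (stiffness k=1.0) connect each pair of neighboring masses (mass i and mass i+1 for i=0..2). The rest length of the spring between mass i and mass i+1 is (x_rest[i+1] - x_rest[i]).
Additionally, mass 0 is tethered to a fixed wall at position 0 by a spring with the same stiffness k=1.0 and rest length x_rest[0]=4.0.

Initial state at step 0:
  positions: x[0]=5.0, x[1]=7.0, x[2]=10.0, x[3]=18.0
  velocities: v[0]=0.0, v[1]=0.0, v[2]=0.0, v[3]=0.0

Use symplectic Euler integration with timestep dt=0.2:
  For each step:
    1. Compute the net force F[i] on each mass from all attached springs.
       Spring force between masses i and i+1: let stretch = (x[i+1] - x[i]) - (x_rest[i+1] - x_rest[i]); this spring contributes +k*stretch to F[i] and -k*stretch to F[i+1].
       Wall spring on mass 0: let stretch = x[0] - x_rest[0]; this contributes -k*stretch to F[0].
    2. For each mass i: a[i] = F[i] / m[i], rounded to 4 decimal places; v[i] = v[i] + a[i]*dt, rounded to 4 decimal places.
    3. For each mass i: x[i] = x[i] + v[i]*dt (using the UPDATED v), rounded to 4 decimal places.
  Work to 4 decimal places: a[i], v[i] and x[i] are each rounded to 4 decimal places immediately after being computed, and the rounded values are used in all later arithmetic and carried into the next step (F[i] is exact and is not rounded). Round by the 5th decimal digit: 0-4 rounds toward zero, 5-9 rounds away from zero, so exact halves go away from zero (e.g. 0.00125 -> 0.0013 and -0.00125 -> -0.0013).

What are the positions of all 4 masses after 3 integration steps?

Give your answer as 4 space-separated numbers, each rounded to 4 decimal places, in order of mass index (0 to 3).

Step 0: x=[5.0000 7.0000 10.0000 18.0000] v=[0.0000 0.0000 0.0000 0.0000]
Step 1: x=[4.8800 7.0400 10.2000 17.8400] v=[-0.6000 0.2000 1.0000 -0.8000]
Step 2: x=[4.6512 7.1200 10.5792 17.5344] v=[-1.1440 0.4000 1.8960 -1.5280]
Step 3: x=[4.3351 7.2396 11.0982 17.1106] v=[-1.5805 0.5981 2.5952 -2.1190]

Answer: 4.3351 7.2396 11.0982 17.1106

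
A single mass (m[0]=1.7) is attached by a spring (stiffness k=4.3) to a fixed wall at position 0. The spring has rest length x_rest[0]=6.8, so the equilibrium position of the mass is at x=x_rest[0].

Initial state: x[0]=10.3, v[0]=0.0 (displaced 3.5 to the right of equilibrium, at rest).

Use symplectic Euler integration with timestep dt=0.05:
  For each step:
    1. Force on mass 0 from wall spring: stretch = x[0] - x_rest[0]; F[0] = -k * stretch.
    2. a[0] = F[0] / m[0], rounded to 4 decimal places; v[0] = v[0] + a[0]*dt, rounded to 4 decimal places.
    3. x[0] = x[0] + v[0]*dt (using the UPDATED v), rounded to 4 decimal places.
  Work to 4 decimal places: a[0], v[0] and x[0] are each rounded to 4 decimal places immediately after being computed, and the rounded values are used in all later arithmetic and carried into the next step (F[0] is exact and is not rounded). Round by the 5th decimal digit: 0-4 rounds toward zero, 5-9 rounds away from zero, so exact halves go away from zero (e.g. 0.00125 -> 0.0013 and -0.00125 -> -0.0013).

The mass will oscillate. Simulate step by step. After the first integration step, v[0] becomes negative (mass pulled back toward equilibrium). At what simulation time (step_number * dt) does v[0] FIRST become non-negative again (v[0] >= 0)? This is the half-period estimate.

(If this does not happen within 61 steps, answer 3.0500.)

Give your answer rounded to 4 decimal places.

Step 0: x=[10.3000] v=[0.0000]
Step 1: x=[10.2779] v=[-0.4426]
Step 2: x=[10.2338] v=[-0.8825]
Step 3: x=[10.1680] v=[-1.3168]
Step 4: x=[10.0809] v=[-1.7428]
Step 5: x=[9.9730] v=[-2.1577]
Step 6: x=[9.8451] v=[-2.5590]
Step 7: x=[9.6979] v=[-2.9441]
Step 8: x=[9.5324] v=[-3.3106]
Step 9: x=[9.3496] v=[-3.6562]
Step 10: x=[9.1507] v=[-3.9787]
Step 11: x=[8.9369] v=[-4.2760]
Step 12: x=[8.7096] v=[-4.5463]
Step 13: x=[8.4702] v=[-4.7878]
Step 14: x=[8.2203] v=[-4.9990]
Step 15: x=[7.9614] v=[-5.1786]
Step 16: x=[7.6951] v=[-5.3255]
Step 17: x=[7.4232] v=[-5.4387]
Step 18: x=[7.1473] v=[-5.5175]
Step 19: x=[6.8692] v=[-5.5614]
Step 20: x=[6.5907] v=[-5.5702]
Step 21: x=[6.3135] v=[-5.5437]
Step 22: x=[6.0394] v=[-5.4822]
Step 23: x=[5.7701] v=[-5.3860]
Step 24: x=[5.5073] v=[-5.2558]
Step 25: x=[5.2527] v=[-5.0923]
Step 26: x=[5.0079] v=[-4.8966]
Step 27: x=[4.7744] v=[-4.6700]
Step 28: x=[4.5537] v=[-4.4138]
Step 29: x=[4.3472] v=[-4.1297]
Step 30: x=[4.1562] v=[-3.8195]
Step 31: x=[3.9819] v=[-3.4851]
Step 32: x=[3.8255] v=[-3.1287]
Step 33: x=[3.6879] v=[-2.7525]
Step 34: x=[3.5700] v=[-2.3589]
Step 35: x=[3.4725] v=[-1.9504]
Step 36: x=[3.3960] v=[-1.5296]
Step 37: x=[3.3410] v=[-1.0991]
Step 38: x=[3.3079] v=[-0.6616]
Step 39: x=[3.2969] v=[-0.2200]
Step 40: x=[3.3081] v=[0.2230]
First v>=0 after going negative at step 40, time=2.0000

Answer: 2.0000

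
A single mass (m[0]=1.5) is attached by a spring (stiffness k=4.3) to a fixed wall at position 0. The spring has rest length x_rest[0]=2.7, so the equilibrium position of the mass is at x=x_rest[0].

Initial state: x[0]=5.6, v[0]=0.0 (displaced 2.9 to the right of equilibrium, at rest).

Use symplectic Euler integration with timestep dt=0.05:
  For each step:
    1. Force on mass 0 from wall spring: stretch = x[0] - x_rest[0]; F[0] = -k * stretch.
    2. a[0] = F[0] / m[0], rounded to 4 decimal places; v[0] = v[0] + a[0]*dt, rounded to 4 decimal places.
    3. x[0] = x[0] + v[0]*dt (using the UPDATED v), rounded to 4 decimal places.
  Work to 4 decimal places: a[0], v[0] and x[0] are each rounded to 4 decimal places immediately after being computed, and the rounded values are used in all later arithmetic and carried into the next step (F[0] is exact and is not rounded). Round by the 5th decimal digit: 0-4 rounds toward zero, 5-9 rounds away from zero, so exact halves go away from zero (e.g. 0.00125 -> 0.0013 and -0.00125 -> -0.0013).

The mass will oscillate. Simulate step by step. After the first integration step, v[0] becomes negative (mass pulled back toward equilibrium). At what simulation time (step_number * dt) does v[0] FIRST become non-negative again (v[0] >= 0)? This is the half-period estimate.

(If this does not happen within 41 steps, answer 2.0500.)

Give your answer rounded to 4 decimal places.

Step 0: x=[5.6000] v=[0.0000]
Step 1: x=[5.5792] v=[-0.4157]
Step 2: x=[5.5378] v=[-0.8284]
Step 3: x=[5.4760] v=[-1.2352]
Step 4: x=[5.3943] v=[-1.6331]
Step 5: x=[5.2933] v=[-2.0193]
Step 6: x=[5.1738] v=[-2.3910]
Step 7: x=[5.0365] v=[-2.7456]
Step 8: x=[4.8825] v=[-3.0805]
Step 9: x=[4.7128] v=[-3.3933]
Step 10: x=[4.5287] v=[-3.6818]
Step 11: x=[4.3315] v=[-3.9439]
Step 12: x=[4.1226] v=[-4.1778]
Step 13: x=[3.9035] v=[-4.3817]
Step 14: x=[3.6758] v=[-4.5542]
Step 15: x=[3.4411] v=[-4.6941]
Step 16: x=[3.2011] v=[-4.8003]
Step 17: x=[2.9575] v=[-4.8721]
Step 18: x=[2.7121] v=[-4.9090]
Step 19: x=[2.4666] v=[-4.9107]
Step 20: x=[2.2227] v=[-4.8772]
Step 21: x=[1.9823] v=[-4.8088]
Step 22: x=[1.7470] v=[-4.7059]
Step 23: x=[1.5185] v=[-4.5693]
Step 24: x=[1.2985] v=[-4.4000]
Step 25: x=[1.0885] v=[-4.1991]
Step 26: x=[0.8901] v=[-3.9681]
Step 27: x=[0.7047] v=[-3.7087]
Step 28: x=[0.5336] v=[-3.4227]
Step 29: x=[0.3780] v=[-3.1122]
Step 30: x=[0.2390] v=[-2.7794]
Step 31: x=[0.1177] v=[-2.4267]
Step 32: x=[0.0149] v=[-2.0566]
Step 33: x=[-0.0687] v=[-1.6717]
Step 34: x=[-0.1324] v=[-1.2749]
Step 35: x=[-0.1758] v=[-0.8689]
Step 36: x=[-0.1986] v=[-0.4567]
Step 37: x=[-0.2007] v=[-0.0412]
Step 38: x=[-0.1820] v=[0.3746]
First v>=0 after going negative at step 38, time=1.9000

Answer: 1.9000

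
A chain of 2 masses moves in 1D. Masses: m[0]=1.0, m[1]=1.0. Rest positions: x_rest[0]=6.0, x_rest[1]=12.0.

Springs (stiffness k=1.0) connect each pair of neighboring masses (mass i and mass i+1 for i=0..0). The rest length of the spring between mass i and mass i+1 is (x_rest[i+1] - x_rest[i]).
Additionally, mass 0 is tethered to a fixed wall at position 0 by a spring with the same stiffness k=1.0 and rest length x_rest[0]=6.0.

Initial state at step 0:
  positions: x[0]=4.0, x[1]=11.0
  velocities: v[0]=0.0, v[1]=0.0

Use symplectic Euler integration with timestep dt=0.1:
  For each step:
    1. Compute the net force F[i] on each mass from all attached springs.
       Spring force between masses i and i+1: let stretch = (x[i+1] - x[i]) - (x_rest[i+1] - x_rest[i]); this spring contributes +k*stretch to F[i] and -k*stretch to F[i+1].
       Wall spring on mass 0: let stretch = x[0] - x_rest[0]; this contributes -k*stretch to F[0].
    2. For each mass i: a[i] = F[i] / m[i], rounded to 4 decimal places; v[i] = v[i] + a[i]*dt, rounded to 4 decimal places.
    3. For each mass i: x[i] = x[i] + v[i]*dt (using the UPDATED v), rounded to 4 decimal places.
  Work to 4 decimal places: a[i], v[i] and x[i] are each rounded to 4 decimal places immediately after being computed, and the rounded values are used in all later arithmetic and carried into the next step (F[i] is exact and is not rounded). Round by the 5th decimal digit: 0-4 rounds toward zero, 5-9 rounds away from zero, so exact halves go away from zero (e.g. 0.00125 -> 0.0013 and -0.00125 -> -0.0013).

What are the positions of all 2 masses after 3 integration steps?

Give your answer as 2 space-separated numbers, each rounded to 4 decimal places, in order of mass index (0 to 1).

Step 0: x=[4.0000 11.0000] v=[0.0000 0.0000]
Step 1: x=[4.0300 10.9900] v=[0.3000 -0.1000]
Step 2: x=[4.0893 10.9704] v=[0.5930 -0.1960]
Step 3: x=[4.1765 10.9420] v=[0.8722 -0.2841]

Answer: 4.1765 10.9420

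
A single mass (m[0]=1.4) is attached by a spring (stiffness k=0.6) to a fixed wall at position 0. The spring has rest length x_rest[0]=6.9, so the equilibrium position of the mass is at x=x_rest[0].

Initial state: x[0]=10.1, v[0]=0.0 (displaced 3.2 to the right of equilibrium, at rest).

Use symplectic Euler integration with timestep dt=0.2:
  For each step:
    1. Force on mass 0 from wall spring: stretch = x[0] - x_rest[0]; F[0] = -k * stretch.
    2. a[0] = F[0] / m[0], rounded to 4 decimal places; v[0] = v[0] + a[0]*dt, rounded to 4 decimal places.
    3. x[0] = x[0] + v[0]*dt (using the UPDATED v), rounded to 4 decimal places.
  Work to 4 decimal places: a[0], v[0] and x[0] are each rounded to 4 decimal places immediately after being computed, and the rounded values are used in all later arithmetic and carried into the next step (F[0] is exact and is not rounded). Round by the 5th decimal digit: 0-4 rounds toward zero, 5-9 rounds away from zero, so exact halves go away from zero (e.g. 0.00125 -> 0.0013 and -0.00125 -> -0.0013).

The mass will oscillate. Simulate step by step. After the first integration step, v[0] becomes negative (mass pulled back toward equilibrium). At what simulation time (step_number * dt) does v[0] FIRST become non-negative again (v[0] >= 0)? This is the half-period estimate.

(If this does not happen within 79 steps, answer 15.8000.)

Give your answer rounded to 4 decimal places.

Step 0: x=[10.1000] v=[0.0000]
Step 1: x=[10.0451] v=[-0.2743]
Step 2: x=[9.9363] v=[-0.5439]
Step 3: x=[9.7755] v=[-0.8042]
Step 4: x=[9.5654] v=[-1.0507]
Step 5: x=[9.3096] v=[-1.2792]
Step 6: x=[9.0125] v=[-1.4857]
Step 7: x=[8.6791] v=[-1.6668]
Step 8: x=[8.3152] v=[-1.8193]
Step 9: x=[7.9271] v=[-1.9406]
Step 10: x=[7.5214] v=[-2.0286]
Step 11: x=[7.1050] v=[-2.0819]
Step 12: x=[6.6851] v=[-2.0995]
Step 13: x=[6.2689] v=[-2.0811]
Step 14: x=[5.8635] v=[-2.0270]
Step 15: x=[5.4759] v=[-1.9382]
Step 16: x=[5.1127] v=[-1.8161]
Step 17: x=[4.7801] v=[-1.6629]
Step 18: x=[4.4839] v=[-1.4812]
Step 19: x=[4.2291] v=[-1.2741]
Step 20: x=[4.0201] v=[-1.0452]
Step 21: x=[3.8604] v=[-0.7984]
Step 22: x=[3.7528] v=[-0.5379]
Step 23: x=[3.6992] v=[-0.2681]
Step 24: x=[3.7005] v=[0.0063]
First v>=0 after going negative at step 24, time=4.8000

Answer: 4.8000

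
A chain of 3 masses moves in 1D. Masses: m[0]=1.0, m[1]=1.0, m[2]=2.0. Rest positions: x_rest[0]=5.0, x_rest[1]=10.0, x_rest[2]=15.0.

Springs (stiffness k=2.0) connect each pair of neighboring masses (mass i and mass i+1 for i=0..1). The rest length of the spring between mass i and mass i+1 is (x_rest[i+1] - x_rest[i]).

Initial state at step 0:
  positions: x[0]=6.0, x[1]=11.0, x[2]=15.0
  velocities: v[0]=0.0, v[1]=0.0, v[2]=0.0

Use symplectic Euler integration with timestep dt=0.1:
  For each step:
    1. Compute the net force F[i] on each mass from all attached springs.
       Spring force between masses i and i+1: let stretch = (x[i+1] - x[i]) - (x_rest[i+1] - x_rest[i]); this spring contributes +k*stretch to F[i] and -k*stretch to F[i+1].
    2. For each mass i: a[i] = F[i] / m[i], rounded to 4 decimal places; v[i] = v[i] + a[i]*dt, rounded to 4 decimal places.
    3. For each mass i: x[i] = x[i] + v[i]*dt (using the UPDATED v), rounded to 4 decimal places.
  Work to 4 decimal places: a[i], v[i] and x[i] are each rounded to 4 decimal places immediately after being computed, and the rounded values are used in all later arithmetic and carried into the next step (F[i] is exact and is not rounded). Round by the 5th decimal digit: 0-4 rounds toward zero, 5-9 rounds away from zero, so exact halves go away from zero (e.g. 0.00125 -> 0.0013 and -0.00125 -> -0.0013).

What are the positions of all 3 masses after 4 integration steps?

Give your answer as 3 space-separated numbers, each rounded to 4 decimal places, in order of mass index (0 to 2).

Step 0: x=[6.0000 11.0000 15.0000] v=[0.0000 0.0000 0.0000]
Step 1: x=[6.0000 10.9800 15.0100] v=[0.0000 -0.2000 0.1000]
Step 2: x=[5.9996 10.9410 15.0297] v=[-0.0040 -0.3900 0.1970]
Step 3: x=[5.9980 10.8850 15.0585] v=[-0.0157 -0.5605 0.2881]
Step 4: x=[5.9942 10.8147 15.0956] v=[-0.0383 -0.7032 0.3708]

Answer: 5.9942 10.8147 15.0956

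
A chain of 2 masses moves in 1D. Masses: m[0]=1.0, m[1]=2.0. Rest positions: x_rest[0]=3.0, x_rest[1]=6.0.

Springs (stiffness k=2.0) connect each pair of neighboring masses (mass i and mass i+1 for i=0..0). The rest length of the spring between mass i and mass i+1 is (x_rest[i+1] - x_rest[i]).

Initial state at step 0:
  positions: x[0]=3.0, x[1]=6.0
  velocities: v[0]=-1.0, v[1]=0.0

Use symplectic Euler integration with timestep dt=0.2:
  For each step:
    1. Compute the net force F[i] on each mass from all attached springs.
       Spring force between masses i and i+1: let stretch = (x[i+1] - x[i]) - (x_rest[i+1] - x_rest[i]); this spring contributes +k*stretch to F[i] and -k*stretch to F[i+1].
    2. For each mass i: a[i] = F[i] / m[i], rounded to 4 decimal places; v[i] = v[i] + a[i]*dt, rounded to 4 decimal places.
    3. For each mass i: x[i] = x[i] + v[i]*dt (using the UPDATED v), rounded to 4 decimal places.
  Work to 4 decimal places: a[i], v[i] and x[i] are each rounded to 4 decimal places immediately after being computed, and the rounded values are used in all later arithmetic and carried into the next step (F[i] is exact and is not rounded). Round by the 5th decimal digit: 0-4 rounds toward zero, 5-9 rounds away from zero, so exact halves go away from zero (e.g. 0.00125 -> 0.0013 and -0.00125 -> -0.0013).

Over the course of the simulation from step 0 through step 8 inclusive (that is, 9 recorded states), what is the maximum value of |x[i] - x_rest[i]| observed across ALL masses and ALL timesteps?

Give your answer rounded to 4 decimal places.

Step 0: x=[3.0000 6.0000] v=[-1.0000 0.0000]
Step 1: x=[2.8000 6.0000] v=[-1.0000 0.0000]
Step 2: x=[2.6160 5.9920] v=[-0.9200 -0.0400]
Step 3: x=[2.4621 5.9690] v=[-0.7696 -0.1152]
Step 4: x=[2.3487 5.9257] v=[-0.5668 -0.2166]
Step 5: x=[2.2815 5.8593] v=[-0.3360 -0.3320]
Step 6: x=[2.2605 5.7698] v=[-0.1049 -0.4476]
Step 7: x=[2.2803 5.6599] v=[0.0988 -0.5495]
Step 8: x=[2.3304 5.5348] v=[0.2506 -0.6254]
Max displacement = 0.7395

Answer: 0.7395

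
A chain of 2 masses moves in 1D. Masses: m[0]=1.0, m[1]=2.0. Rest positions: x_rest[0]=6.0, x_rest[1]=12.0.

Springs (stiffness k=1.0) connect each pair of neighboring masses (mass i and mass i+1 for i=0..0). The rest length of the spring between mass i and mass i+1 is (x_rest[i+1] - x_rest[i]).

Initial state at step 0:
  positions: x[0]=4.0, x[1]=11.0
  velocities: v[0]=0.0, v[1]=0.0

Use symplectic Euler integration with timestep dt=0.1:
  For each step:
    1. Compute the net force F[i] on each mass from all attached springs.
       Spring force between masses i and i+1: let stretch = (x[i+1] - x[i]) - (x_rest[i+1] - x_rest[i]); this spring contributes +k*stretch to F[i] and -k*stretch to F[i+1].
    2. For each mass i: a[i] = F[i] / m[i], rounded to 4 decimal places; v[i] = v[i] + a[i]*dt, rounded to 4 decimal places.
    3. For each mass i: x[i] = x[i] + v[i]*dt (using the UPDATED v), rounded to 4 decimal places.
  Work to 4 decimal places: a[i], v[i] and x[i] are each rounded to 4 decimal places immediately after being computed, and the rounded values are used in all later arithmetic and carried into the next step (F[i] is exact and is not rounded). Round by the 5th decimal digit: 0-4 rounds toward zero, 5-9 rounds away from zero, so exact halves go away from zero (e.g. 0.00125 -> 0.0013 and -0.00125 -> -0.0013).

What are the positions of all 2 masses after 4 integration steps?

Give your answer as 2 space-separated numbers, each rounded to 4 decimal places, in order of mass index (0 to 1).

Answer: 4.0978 10.9511

Derivation:
Step 0: x=[4.0000 11.0000] v=[0.0000 0.0000]
Step 1: x=[4.0100 10.9950] v=[0.1000 -0.0500]
Step 2: x=[4.0299 10.9851] v=[0.1985 -0.0993]
Step 3: x=[4.0593 10.9704] v=[0.2940 -0.1471]
Step 4: x=[4.0978 10.9511] v=[0.3851 -0.1927]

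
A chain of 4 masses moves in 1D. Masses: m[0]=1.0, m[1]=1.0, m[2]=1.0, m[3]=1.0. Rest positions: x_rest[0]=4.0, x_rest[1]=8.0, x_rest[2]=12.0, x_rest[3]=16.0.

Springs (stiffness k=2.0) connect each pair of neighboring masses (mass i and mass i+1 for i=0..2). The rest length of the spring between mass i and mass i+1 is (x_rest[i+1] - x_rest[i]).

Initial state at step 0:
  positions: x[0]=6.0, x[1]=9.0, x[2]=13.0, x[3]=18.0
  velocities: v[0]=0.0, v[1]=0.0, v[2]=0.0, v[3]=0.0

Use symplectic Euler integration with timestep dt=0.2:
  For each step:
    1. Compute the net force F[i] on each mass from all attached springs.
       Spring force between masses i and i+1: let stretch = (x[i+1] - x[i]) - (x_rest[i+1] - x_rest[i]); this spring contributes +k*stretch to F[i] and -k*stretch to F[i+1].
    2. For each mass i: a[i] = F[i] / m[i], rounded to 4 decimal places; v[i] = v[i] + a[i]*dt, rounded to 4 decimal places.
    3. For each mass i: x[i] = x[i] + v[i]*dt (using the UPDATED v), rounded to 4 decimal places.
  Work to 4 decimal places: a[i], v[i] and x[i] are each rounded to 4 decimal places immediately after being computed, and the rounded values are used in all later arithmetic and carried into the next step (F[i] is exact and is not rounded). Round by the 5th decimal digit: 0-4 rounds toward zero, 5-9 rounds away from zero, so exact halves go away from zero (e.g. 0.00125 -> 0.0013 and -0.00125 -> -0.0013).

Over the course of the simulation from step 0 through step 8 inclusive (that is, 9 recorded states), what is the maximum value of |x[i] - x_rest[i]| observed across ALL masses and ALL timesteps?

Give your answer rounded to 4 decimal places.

Step 0: x=[6.0000 9.0000 13.0000 18.0000] v=[0.0000 0.0000 0.0000 0.0000]
Step 1: x=[5.9200 9.0800 13.0800 17.9200] v=[-0.4000 0.4000 0.4000 -0.4000]
Step 2: x=[5.7728 9.2272 13.2272 17.7728] v=[-0.7360 0.7360 0.7360 -0.7360]
Step 3: x=[5.5820 9.4180 13.4180 17.5820] v=[-0.9542 0.9542 0.9542 -0.9542]
Step 4: x=[5.3780 9.6220 13.6220 17.3780] v=[-1.0198 1.0198 1.0198 -1.0198]
Step 5: x=[5.1936 9.8064 13.8064 17.1936] v=[-0.9222 0.9222 0.9222 -0.9222]
Step 6: x=[5.0582 9.9418 13.9418 17.0582] v=[-0.6771 0.6771 0.6771 -0.6771]
Step 7: x=[4.9935 10.0065 14.0065 16.9935] v=[-0.3237 0.3237 0.3237 -0.3237]
Step 8: x=[5.0098 9.9902 13.9902 17.0098] v=[0.0815 -0.0815 -0.0815 0.0815]
Max displacement = 2.0065

Answer: 2.0065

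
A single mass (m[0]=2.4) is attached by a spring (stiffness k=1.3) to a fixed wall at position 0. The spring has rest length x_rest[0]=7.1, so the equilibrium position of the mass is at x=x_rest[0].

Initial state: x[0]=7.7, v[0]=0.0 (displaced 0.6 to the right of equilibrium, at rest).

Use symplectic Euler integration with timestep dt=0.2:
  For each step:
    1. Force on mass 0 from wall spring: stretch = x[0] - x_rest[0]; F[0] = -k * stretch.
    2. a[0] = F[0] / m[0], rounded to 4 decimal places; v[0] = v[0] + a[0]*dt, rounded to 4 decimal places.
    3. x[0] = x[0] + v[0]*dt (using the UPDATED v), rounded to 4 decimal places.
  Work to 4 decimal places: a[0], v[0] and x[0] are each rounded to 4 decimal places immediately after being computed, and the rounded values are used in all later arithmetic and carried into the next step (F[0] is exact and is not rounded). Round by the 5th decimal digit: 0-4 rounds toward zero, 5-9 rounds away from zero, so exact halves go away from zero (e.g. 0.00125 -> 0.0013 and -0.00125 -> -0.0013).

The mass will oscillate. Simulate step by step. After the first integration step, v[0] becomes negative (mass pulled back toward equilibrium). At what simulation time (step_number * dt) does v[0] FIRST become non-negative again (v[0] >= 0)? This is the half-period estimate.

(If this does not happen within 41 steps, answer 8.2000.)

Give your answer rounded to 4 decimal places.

Step 0: x=[7.7000] v=[0.0000]
Step 1: x=[7.6870] v=[-0.0650]
Step 2: x=[7.6613] v=[-0.1286]
Step 3: x=[7.6234] v=[-0.1894]
Step 4: x=[7.5742] v=[-0.2461]
Step 5: x=[7.5147] v=[-0.2975]
Step 6: x=[7.4462] v=[-0.3424]
Step 7: x=[7.3702] v=[-0.3799]
Step 8: x=[7.2884] v=[-0.4092]
Step 9: x=[7.2025] v=[-0.4296]
Step 10: x=[7.1144] v=[-0.4407]
Step 11: x=[7.0259] v=[-0.4423]
Step 12: x=[6.9390] v=[-0.4343]
Step 13: x=[6.8556] v=[-0.4169]
Step 14: x=[6.7775] v=[-0.3904]
Step 15: x=[6.7064] v=[-0.3555]
Step 16: x=[6.6438] v=[-0.3129]
Step 17: x=[6.5911] v=[-0.2635]
Step 18: x=[6.5494] v=[-0.2084]
Step 19: x=[6.5196] v=[-0.1488]
Step 20: x=[6.5024] v=[-0.0859]
Step 21: x=[6.4982] v=[-0.0212]
Step 22: x=[6.5070] v=[0.0440]
First v>=0 after going negative at step 22, time=4.4000

Answer: 4.4000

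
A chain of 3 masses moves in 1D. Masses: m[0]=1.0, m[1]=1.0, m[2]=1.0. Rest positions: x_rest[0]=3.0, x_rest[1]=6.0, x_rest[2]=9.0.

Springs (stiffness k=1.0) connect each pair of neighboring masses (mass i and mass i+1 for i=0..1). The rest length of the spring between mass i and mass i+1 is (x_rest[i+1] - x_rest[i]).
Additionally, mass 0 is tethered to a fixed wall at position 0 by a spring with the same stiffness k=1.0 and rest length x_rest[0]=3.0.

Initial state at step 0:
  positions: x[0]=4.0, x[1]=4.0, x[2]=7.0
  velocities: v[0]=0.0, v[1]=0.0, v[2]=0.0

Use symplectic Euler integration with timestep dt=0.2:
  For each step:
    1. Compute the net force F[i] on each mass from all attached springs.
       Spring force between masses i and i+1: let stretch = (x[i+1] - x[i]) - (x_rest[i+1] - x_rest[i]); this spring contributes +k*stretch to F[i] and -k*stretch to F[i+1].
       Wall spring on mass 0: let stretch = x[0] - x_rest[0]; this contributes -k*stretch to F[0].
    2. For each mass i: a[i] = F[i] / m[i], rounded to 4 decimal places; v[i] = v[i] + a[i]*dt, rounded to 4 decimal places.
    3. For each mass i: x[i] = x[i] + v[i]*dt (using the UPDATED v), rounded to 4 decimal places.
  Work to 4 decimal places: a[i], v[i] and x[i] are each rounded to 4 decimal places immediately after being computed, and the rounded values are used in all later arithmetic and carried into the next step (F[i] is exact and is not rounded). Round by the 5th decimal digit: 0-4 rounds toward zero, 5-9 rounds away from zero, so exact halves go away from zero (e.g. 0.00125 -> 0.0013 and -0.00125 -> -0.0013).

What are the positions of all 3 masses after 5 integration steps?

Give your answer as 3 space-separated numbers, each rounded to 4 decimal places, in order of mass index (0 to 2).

Answer: 2.1610 5.2984 7.1458

Derivation:
Step 0: x=[4.0000 4.0000 7.0000] v=[0.0000 0.0000 0.0000]
Step 1: x=[3.8400 4.1200 7.0000] v=[-0.8000 0.6000 0.0000]
Step 2: x=[3.5376 4.3440 7.0048] v=[-1.5120 1.1200 0.0240]
Step 3: x=[3.1260 4.6422 7.0232] v=[-2.0582 1.4909 0.0918]
Step 4: x=[2.6500 4.9750 7.0663] v=[-2.3802 1.6639 0.2156]
Step 5: x=[2.1610 5.2984 7.1458] v=[-2.4452 1.6172 0.3973]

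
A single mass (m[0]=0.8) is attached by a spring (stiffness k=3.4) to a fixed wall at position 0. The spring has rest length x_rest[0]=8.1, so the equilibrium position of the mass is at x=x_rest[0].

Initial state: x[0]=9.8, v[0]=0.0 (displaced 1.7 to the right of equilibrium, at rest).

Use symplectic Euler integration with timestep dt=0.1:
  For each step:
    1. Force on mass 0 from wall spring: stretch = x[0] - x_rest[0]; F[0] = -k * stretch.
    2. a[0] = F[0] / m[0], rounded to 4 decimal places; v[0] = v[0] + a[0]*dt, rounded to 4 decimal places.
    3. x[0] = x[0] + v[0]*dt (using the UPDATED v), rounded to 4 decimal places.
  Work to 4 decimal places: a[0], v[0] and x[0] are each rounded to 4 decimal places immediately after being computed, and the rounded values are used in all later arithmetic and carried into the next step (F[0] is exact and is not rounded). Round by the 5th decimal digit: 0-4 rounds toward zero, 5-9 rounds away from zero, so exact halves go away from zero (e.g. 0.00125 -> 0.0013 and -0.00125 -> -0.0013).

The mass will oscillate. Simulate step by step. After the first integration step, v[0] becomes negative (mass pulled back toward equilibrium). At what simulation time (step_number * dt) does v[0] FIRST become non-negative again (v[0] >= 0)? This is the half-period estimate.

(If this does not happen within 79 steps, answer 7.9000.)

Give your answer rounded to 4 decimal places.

Step 0: x=[9.8000] v=[0.0000]
Step 1: x=[9.7278] v=[-0.7225]
Step 2: x=[9.5864] v=[-1.4143]
Step 3: x=[9.3818] v=[-2.0460]
Step 4: x=[9.1227] v=[-2.5908]
Step 5: x=[8.8202] v=[-3.0255]
Step 6: x=[8.4870] v=[-3.3316]
Step 7: x=[8.1374] v=[-3.4961]
Step 8: x=[7.7862] v=[-3.5120]
Step 9: x=[7.4483] v=[-3.3786]
Step 10: x=[7.1381] v=[-3.1016]
Step 11: x=[6.8688] v=[-2.6928]
Step 12: x=[6.6519] v=[-2.1695]
Step 13: x=[6.4965] v=[-1.5541]
Step 14: x=[6.4092] v=[-0.8726]
Step 15: x=[6.3938] v=[-0.1540]
Step 16: x=[6.4509] v=[0.5711]
First v>=0 after going negative at step 16, time=1.6000

Answer: 1.6000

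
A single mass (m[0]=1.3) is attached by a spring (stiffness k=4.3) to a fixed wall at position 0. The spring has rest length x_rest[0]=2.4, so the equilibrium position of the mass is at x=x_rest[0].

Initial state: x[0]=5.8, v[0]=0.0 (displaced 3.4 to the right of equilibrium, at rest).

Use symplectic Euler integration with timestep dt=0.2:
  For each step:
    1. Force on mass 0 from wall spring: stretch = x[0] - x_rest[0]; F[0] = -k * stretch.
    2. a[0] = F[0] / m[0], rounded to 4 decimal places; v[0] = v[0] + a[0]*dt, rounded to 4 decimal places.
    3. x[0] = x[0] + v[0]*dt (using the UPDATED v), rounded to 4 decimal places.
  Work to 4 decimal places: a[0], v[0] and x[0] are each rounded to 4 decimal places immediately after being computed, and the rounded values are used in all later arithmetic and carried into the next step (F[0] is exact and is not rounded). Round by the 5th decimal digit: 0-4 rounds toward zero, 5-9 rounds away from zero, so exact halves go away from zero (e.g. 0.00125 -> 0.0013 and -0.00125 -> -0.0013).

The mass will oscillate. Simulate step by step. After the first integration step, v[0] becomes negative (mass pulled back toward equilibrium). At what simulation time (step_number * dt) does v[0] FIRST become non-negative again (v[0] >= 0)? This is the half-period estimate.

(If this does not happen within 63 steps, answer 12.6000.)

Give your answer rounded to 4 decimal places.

Answer: 1.8000

Derivation:
Step 0: x=[5.8000] v=[0.0000]
Step 1: x=[5.3502] v=[-2.2492]
Step 2: x=[4.5100] v=[-4.2009]
Step 3: x=[3.3907] v=[-5.5967]
Step 4: x=[2.1403] v=[-6.2521]
Step 5: x=[0.9242] v=[-6.0803]
Step 6: x=[-0.0966] v=[-5.1040]
Step 7: x=[-0.7871] v=[-3.4524]
Step 8: x=[-1.0559] v=[-1.3440]
Step 9: x=[-0.8675] v=[0.9422]
First v>=0 after going negative at step 9, time=1.8000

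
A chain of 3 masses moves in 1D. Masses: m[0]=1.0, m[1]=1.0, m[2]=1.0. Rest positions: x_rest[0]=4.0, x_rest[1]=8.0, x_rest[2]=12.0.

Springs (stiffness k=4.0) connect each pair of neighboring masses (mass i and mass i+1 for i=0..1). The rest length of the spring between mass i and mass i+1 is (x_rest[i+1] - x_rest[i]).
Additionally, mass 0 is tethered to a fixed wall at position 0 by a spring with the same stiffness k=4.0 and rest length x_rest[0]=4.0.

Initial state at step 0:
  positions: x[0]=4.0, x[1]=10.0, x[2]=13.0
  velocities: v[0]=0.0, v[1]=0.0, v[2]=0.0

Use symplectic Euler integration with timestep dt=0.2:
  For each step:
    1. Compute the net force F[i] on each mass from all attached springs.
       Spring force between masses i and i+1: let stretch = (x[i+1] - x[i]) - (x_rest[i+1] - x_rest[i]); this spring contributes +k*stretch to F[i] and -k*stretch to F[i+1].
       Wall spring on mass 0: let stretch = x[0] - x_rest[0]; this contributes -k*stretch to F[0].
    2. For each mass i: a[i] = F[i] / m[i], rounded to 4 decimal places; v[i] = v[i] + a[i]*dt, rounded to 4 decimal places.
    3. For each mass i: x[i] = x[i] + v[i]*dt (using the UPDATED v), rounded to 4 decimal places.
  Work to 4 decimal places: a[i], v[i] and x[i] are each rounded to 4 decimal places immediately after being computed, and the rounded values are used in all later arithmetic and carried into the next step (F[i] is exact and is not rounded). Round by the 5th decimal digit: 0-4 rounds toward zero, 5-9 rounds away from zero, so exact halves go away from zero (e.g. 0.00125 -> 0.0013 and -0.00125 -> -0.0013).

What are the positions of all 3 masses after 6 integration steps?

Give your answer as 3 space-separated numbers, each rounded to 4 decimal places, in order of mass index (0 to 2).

Step 0: x=[4.0000 10.0000 13.0000] v=[0.0000 0.0000 0.0000]
Step 1: x=[4.3200 9.5200 13.1600] v=[1.6000 -2.4000 0.8000]
Step 2: x=[4.7808 8.7904 13.3776] v=[2.3040 -3.6480 1.0880]
Step 3: x=[5.1182 8.1532 13.5012] v=[1.6870 -3.1859 0.6182]
Step 4: x=[5.1223 7.8861 13.4092] v=[0.0204 -1.3355 -0.4602]
Step 5: x=[4.7490 8.0605 13.0735] v=[-1.8664 0.8719 -1.6787]
Step 6: x=[4.1457 8.5071 12.5757] v=[-3.0164 2.2331 -2.4891]

Answer: 4.1457 8.5071 12.5757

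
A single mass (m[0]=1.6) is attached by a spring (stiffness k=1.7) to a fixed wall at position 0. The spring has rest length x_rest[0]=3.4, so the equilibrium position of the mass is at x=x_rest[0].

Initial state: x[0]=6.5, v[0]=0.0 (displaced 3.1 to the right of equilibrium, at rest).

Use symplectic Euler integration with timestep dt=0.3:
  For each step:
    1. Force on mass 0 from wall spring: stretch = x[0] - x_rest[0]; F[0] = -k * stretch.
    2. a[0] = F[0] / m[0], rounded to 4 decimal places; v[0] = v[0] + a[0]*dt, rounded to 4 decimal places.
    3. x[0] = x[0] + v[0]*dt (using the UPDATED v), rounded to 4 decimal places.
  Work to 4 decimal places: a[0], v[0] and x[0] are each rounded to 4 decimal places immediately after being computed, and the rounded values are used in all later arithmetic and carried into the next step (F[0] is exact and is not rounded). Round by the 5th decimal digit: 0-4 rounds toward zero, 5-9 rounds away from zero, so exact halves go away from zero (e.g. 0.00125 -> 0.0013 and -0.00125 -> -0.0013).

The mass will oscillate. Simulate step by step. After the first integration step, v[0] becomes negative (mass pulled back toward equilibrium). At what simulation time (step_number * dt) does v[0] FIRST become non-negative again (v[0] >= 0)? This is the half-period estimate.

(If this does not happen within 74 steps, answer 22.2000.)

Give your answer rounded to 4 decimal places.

Step 0: x=[6.5000] v=[0.0000]
Step 1: x=[6.2036] v=[-0.9881]
Step 2: x=[5.6391] v=[-1.8817]
Step 3: x=[4.8605] v=[-2.5954]
Step 4: x=[3.9422] v=[-3.0609]
Step 5: x=[2.9721] v=[-3.2337]
Step 6: x=[2.0429] v=[-3.0973]
Step 7: x=[1.2435] v=[-2.6647]
Step 8: x=[0.6503] v=[-1.9773]
Step 9: x=[0.3201] v=[-1.1008]
Step 10: x=[0.2844] v=[-0.1191]
Step 11: x=[0.5466] v=[0.8740]
First v>=0 after going negative at step 11, time=3.3000

Answer: 3.3000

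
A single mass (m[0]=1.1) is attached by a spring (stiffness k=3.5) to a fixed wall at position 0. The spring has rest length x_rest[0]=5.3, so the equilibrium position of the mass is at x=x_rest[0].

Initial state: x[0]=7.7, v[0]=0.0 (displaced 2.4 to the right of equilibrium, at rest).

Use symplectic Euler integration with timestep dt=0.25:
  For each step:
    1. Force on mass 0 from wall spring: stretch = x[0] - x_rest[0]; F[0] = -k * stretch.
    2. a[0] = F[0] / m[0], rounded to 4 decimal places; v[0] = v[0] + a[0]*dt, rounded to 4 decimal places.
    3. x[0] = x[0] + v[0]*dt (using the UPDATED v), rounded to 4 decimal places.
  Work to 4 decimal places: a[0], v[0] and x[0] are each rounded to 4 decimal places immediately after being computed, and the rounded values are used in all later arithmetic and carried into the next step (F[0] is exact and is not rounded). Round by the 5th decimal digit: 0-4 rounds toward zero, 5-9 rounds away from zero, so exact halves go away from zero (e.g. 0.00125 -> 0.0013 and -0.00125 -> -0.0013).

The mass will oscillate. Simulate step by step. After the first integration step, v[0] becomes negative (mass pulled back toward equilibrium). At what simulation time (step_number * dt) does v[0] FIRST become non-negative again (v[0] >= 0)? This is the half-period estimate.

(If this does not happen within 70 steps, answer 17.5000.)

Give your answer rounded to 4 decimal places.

Answer: 1.7500

Derivation:
Step 0: x=[7.7000] v=[0.0000]
Step 1: x=[7.2227] v=[-1.9091]
Step 2: x=[6.3631] v=[-3.4385]
Step 3: x=[5.2921] v=[-4.2842]
Step 4: x=[4.2226] v=[-4.2779]
Step 5: x=[3.3674] v=[-3.4209]
Step 6: x=[2.8965] v=[-1.8836]
Step 7: x=[2.9036] v=[0.0283]
First v>=0 after going negative at step 7, time=1.7500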